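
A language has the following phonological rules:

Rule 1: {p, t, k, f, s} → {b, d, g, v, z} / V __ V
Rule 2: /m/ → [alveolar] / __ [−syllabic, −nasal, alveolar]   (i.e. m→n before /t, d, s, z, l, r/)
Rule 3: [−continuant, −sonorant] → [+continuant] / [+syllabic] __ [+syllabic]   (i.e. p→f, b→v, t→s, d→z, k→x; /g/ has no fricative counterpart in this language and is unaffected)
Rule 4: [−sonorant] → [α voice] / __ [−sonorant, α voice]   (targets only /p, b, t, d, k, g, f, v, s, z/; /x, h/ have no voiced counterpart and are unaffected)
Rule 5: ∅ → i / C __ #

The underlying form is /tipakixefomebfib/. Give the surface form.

Rule 1 (intervocalic voicing): /p/ is a voiceless obstruent between vowels /i/ and /a/, so it voices to [b]. /k/ is a voiceless obstruent between vowels /a/ and /i/, so it voices to [g]. /f/ is a voiceless obstruent between vowels /e/ and /o/, so it voices to [v]. /tipakixefomebfib/ → tibagixevomebfib.
Rule 2 (nasal place assimilation): no segment meets the environment; /tibagixevomebfib/ is unchanged.
Rule 3 (intervocalic spirantization): /b/ is a stop between vowels /i/ and /a/, so it spirantizes to the fricative [v]. /tibagixevomebfib/ → tivagixevomebfib.
Rule 4 (regressive voicing assimilation): /b/ precedes the voiceless obstruent /f/, so it devoices to [p] by assimilation. /tivagixevomebfib/ → tivagixevomepfib.
Rule 5 (final i-epenthesis): the form ends in the consonant /b/, so [i] is inserted word-finally. /tivagixevomepfib/ → tivagixevomepfibi.

tivagixevomepfibi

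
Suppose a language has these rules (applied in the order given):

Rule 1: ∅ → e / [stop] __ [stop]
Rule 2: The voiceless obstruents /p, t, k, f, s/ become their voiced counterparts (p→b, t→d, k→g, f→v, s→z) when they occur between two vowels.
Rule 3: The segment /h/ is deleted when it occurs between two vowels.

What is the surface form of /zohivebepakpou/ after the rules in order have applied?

zoivebebagebou

Rule 1 (stop-cluster e-epenthesis): /k/ and /p/ form a stop–stop cluster, so [e] is inserted between them. /zohivebepakpou/ → zohivebepakepou.
Rule 2 (intervocalic voicing): /p/ is a voiceless obstruent between vowels /e/ and /a/, so it voices to [b]. /k/ is a voiceless obstruent between vowels /a/ and /e/, so it voices to [g]. /p/ is a voiceless obstruent between vowels /e/ and /o/, so it voices to [b]. /zohivebepakepou/ → zohivebebagebou.
Rule 3 (intervocalic h-deletion): /h/ occurs between vowels /o/ and /i/, so it deletes. /zohivebebagebou/ → zoivebebagebou.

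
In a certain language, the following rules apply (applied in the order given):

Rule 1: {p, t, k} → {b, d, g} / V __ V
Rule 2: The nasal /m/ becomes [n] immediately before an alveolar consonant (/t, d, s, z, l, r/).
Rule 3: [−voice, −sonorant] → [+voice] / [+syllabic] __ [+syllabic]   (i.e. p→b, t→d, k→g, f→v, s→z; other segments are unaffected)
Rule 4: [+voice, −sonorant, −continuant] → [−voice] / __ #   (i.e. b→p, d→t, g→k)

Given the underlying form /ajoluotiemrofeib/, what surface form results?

ajoluodienroveip

Rule 1 (intervocalic voicing): /t/ is a voiceless stop between vowels /o/ and /i/, so it voices to [d]. /ajoluotiemrofeib/ → ajoluodiemrofeib.
Rule 2 (nasal place assimilation): /m/ precedes the alveolar consonant /r/, so it assimilates in place to [n]. /ajoluodiemrofeib/ → ajoluodienrofeib.
Rule 3 (intervocalic voicing): /f/ is a voiceless obstruent between vowels /o/ and /e/, so it voices to [v]. /ajoluodienrofeib/ → ajoluodienroveib.
Rule 4 (final devoicing): /b/ is a voiced stop in word-final position, so it devoices to [p]. /ajoluodienroveib/ → ajoluodienroveip.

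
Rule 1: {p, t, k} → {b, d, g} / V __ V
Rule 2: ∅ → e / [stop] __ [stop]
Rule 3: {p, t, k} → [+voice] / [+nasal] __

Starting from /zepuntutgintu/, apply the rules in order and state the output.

zebundutegindu

Rule 1 (intervocalic voicing): /p/ is a voiceless stop between vowels /e/ and /u/, so it voices to [b]. /zepuntutgintu/ → zebuntutgintu.
Rule 2 (stop-cluster e-epenthesis): /t/ and /g/ form a stop–stop cluster, so [e] is inserted between them. /zebuntutgintu/ → zebuntutegintu.
Rule 3 (post-nasal voicing): /t/ is a voiceless stop immediately after the nasal /n/, so it voices to [d]. /t/ is a voiceless stop immediately after the nasal /n/, so it voices to [d]. /zebuntutegintu/ → zebundutegindu.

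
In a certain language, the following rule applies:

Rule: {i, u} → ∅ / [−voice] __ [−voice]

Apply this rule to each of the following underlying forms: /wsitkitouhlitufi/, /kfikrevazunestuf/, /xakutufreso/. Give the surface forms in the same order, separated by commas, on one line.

wstktouhlitfi, kfkrevazunestf, xaktfreso

/wsitkitouhlitufi/: /i/ is a high vowel flanked by voiceless consonants /s/ and /t/, so it deletes. /i/ is a high vowel flanked by voiceless consonants /k/ and /t/, so it deletes. /u/ is a high vowel flanked by voiceless consonants /t/ and /f/, so it deletes. → [wstktouhlitfi].
/kfikrevazunestuf/: /i/ is a high vowel flanked by voiceless consonants /f/ and /k/, so it deletes. /u/ is a high vowel flanked by voiceless consonants /t/ and /f/, so it deletes. → [kfkrevazunestf].
/xakutufreso/: /u/ is a high vowel flanked by voiceless consonants /k/ and /t/, so it deletes. /u/ is a high vowel flanked by voiceless consonants /t/ and /f/, so it deletes. → [xaktfreso].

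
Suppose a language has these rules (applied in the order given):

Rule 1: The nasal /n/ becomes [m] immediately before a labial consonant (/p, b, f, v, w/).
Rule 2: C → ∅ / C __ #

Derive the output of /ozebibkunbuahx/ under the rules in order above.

Rule 1 (nasal place assimilation): /n/ precedes the labial consonant /b/, so it assimilates in place to [m]. /ozebibkunbuahx/ → ozebibkumbuahx.
Rule 2 (final cluster simplification): /x/ is the second consonant of a word-final cluster /hx/, so it deletes. /ozebibkumbuahx/ → ozebibkumbuah.

ozebibkumbuah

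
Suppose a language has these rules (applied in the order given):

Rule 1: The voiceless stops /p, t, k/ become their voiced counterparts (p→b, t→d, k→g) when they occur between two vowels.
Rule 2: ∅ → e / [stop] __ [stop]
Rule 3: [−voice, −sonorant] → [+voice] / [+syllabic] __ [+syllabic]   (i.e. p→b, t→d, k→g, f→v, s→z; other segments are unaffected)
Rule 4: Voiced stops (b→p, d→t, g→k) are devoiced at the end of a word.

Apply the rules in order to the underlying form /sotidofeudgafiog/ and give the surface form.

sodidoveudegaviok

Rule 1 (intervocalic voicing): /t/ is a voiceless stop between vowels /o/ and /i/, so it voices to [d]. /sotidofeudgafiog/ → sodidofeudgafiog.
Rule 2 (stop-cluster e-epenthesis): /d/ and /g/ form a stop–stop cluster, so [e] is inserted between them. /sodidofeudgafiog/ → sodidofeudegafiog.
Rule 3 (intervocalic voicing): /f/ is a voiceless obstruent between vowels /o/ and /e/, so it voices to [v]. /f/ is a voiceless obstruent between vowels /a/ and /i/, so it voices to [v]. /sodidofeudegafiog/ → sodidoveudegaviog.
Rule 4 (final devoicing): /g/ is a voiced stop in word-final position, so it devoices to [k]. /sodidoveudegaviog/ → sodidoveudegaviok.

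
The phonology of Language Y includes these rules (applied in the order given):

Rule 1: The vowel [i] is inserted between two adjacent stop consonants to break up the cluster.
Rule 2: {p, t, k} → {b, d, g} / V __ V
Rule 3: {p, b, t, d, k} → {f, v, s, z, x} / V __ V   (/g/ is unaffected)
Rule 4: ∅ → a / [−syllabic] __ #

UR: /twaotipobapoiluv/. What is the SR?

twaozivovavoiluva

Rule 1 (stop-cluster i-epenthesis): no segment meets the environment; /twaotipobapoiluv/ is unchanged.
Rule 2 (intervocalic voicing): /t/ is a voiceless stop between vowels /o/ and /i/, so it voices to [d]. /p/ is a voiceless stop between vowels /i/ and /o/, so it voices to [b]. /p/ is a voiceless stop between vowels /a/ and /o/, so it voices to [b]. /twaotipobapoiluv/ → twaodibobaboiluv.
Rule 3 (intervocalic spirantization): /d/ is a stop between vowels /o/ and /i/, so it spirantizes to the fricative [z]. /b/ is a stop between vowels /i/ and /o/, so it spirantizes to the fricative [v]. /b/ is a stop between vowels /o/ and /a/, so it spirantizes to the fricative [v]. /b/ is a stop between vowels /a/ and /o/, so it spirantizes to the fricative [v]. /twaodibobaboiluv/ → twaozivovavoiluv.
Rule 4 (final a-epenthesis): the form ends in the consonant /v/, so [a] is inserted word-finally. /twaozivovavoiluv/ → twaozivovavoiluva.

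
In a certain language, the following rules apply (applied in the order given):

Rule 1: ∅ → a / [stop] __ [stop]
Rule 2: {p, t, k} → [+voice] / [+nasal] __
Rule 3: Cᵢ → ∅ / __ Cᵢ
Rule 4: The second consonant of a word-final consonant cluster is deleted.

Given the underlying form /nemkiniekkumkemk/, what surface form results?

nemginiekakumgem

Rule 1 (stop-cluster a-epenthesis): /k/ and /k/ form a stop–stop cluster, so [a] is inserted between them. /nemkiniekkumkemk/ → nemkiniekakumkemk.
Rule 2 (post-nasal voicing): /k/ is a voiceless stop immediately after the nasal /m/, so it voices to [g]. /k/ is a voiceless stop immediately after the nasal /m/, so it voices to [g]. /k/ is a voiceless stop immediately after the nasal /m/, so it voices to [g]. /nemkiniekakumkemk/ → nemginiekakumgemg.
Rule 3 (degemination): no segment meets the environment; /nemginiekakumgemg/ is unchanged.
Rule 4 (final cluster simplification): /g/ is the second consonant of a word-final cluster /mg/, so it deletes. /nemginiekakumgemg/ → nemginiekakumgem.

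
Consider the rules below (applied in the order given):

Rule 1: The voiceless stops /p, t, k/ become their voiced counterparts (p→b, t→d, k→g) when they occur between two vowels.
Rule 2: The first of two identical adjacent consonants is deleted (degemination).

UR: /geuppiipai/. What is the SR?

Rule 1 (intervocalic voicing): /p/ is a voiceless stop between vowels /i/ and /a/, so it voices to [b]. /geuppiipai/ → geuppiibai.
Rule 2 (degemination): /pp/ is a geminate; the first /p/ deletes. /geuppiibai/ → geupiibai.

geupiibai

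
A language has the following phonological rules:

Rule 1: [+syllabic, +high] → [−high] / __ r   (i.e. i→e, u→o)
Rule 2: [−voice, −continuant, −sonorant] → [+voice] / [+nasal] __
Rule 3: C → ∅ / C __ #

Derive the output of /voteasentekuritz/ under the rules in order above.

Rule 1 (pre-rhotic lowering): /u/ is a high vowel immediately before /r/, so it lowers to [o]. /voteasentekuritz/ → voteasentekoritz.
Rule 2 (post-nasal voicing): /t/ is a voiceless stop immediately after the nasal /n/, so it voices to [d]. /voteasentekoritz/ → voteasendekoritz.
Rule 3 (final cluster simplification): /z/ is the second consonant of a word-final cluster /tz/, so it deletes. /voteasendekoritz/ → voteasendekorit.

voteasendekorit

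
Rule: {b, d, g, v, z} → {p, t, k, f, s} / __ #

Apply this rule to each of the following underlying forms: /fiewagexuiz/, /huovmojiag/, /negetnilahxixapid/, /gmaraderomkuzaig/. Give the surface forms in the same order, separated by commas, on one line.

/fiewagexuiz/: /z/ is a voiced obstruent in word-final position, so it devoices to [s]. → [fiewagexuis].
/huovmojiag/: /g/ is a voiced obstruent in word-final position, so it devoices to [k]. → [huovmojiak].
/negetnilahxixapid/: /d/ is a voiced obstruent in word-final position, so it devoices to [t]. → [negetnilahxixapit].
/gmaraderomkuzaig/: /g/ is a voiced obstruent in word-final position, so it devoices to [k]. → [gmaraderomkuzaik].

fiewagexuis, huovmojiak, negetnilahxixapit, gmaraderomkuzaik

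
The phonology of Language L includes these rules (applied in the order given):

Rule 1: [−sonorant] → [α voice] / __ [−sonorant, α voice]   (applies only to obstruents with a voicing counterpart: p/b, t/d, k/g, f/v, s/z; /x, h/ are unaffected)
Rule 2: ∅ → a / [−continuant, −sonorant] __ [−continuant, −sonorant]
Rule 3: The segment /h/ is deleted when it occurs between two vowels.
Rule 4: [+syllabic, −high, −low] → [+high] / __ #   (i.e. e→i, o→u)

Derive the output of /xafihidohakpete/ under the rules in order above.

xafiidoakapeti

Rule 1 (regressive voicing assimilation): no segment meets the environment; /xafihidohakpete/ is unchanged.
Rule 2 (stop-cluster a-epenthesis): /k/ and /p/ form a stop–stop cluster, so [a] is inserted between them. /xafihidohakpete/ → xafihidohakapete.
Rule 3 (intervocalic h-deletion): /h/ occurs between vowels /i/ and /i/, so it deletes. /h/ occurs between vowels /o/ and /a/, so it deletes. /xafihidohakapete/ → xafiidoakapete.
Rule 4 (final vowel raising): /e/ is a mid vowel in word-final position, so it raises to [i]. /xafiidoakapete/ → xafiidoakapeti.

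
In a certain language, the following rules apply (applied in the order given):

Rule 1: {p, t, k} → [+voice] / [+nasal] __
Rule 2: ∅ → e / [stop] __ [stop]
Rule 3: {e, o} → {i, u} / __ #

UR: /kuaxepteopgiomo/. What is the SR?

kuaxepeteopegiomu

Rule 1 (post-nasal voicing): no segment meets the environment; /kuaxepteopgiomo/ is unchanged.
Rule 2 (stop-cluster e-epenthesis): /p/ and /t/ form a stop–stop cluster, so [e] is inserted between them. /p/ and /g/ form a stop–stop cluster, so [e] is inserted between them. /kuaxepteopgiomo/ → kuaxepeteopegiomo.
Rule 3 (final vowel raising): /o/ is a mid vowel in word-final position, so it raises to [u]. /kuaxepeteopegiomo/ → kuaxepeteopegiomu.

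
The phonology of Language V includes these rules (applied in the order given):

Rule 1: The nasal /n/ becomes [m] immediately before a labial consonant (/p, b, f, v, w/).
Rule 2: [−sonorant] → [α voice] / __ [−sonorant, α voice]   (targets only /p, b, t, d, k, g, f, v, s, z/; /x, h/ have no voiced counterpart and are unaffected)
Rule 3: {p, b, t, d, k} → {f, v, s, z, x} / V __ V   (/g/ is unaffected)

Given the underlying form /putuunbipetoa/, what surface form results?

Rule 1 (nasal place assimilation): /n/ precedes the labial consonant /b/, so it assimilates in place to [m]. /putuunbipetoa/ → putuumbipetoa.
Rule 2 (regressive voicing assimilation): no segment meets the environment; /putuumbipetoa/ is unchanged.
Rule 3 (intervocalic spirantization): /t/ is a stop between vowels /u/ and /u/, so it spirantizes to the fricative [s]. /p/ is a stop between vowels /i/ and /e/, so it spirantizes to the fricative [f]. /t/ is a stop between vowels /e/ and /o/, so it spirantizes to the fricative [s]. /putuumbipetoa/ → pusuumbifesoa.

pusuumbifesoa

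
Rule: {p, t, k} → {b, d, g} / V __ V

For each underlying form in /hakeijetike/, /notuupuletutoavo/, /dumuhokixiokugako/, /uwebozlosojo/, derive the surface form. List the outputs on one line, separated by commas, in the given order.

hageijedige, noduubuledudoavo, dumuhogixiogugago, uwebozlosojo

/hakeijetike/: /k/ is a voiceless stop between vowels /a/ and /e/, so it voices to [g]. /t/ is a voiceless stop between vowels /e/ and /i/, so it voices to [d]. /k/ is a voiceless stop between vowels /i/ and /e/, so it voices to [g]. → [hageijedige].
/notuupuletutoavo/: /t/ is a voiceless stop between vowels /o/ and /u/, so it voices to [d]. /p/ is a voiceless stop between vowels /u/ and /u/, so it voices to [b]. /t/ is a voiceless stop between vowels /e/ and /u/, so it voices to [d]. /t/ is a voiceless stop between vowels /u/ and /o/, so it voices to [d]. → [noduubuledudoavo].
/dumuhokixiokugako/: /k/ is a voiceless stop between vowels /o/ and /i/, so it voices to [g]. /k/ is a voiceless stop between vowels /o/ and /u/, so it voices to [g]. /k/ is a voiceless stop between vowels /a/ and /o/, so it voices to [g]. → [dumuhogixiogugago].
/uwebozlosojo/: the rule's environment is not met; surfaces unchanged as [uwebozlosojo].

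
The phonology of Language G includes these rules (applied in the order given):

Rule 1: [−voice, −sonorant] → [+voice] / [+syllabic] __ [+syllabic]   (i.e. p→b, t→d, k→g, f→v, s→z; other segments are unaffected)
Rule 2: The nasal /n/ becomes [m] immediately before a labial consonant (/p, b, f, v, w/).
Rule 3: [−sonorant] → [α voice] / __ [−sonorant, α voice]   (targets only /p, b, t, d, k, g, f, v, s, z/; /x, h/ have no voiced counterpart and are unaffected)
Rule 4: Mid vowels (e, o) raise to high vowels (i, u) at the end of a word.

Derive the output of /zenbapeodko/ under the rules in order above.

zembabeotku

Rule 1 (intervocalic voicing): /p/ is a voiceless obstruent between vowels /a/ and /e/, so it voices to [b]. /zenbapeodko/ → zenbabeodko.
Rule 2 (nasal place assimilation): /n/ precedes the labial consonant /b/, so it assimilates in place to [m]. /zenbabeodko/ → zembabeodko.
Rule 3 (regressive voicing assimilation): /d/ precedes the voiceless obstruent /k/, so it devoices to [t] by assimilation. /zembabeodko/ → zembabeotko.
Rule 4 (final vowel raising): /o/ is a mid vowel in word-final position, so it raises to [u]. /zembabeotko/ → zembabeotku.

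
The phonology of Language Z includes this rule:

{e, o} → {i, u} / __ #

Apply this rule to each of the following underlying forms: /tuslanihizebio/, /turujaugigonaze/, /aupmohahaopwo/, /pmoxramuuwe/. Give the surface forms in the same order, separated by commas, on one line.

tuslanihizebiu, turujaugigonazi, aupmohahaopwu, pmoxramuuwi

/tuslanihizebio/: /o/ is a mid vowel in word-final position, so it raises to [u]. → [tuslanihizebiu].
/turujaugigonaze/: /e/ is a mid vowel in word-final position, so it raises to [i]. → [turujaugigonazi].
/aupmohahaopwo/: /o/ is a mid vowel in word-final position, so it raises to [u]. → [aupmohahaopwu].
/pmoxramuuwe/: /e/ is a mid vowel in word-final position, so it raises to [i]. → [pmoxramuuwi].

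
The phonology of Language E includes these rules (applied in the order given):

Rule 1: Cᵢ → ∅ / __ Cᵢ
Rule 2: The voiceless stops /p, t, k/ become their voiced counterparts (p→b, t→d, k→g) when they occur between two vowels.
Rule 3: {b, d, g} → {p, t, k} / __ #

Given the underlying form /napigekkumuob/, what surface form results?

nabigegumuop

Rule 1 (degemination): /kk/ is a geminate; the first /k/ deletes. /napigekkumuob/ → napigekumuob.
Rule 2 (intervocalic voicing): /p/ is a voiceless stop between vowels /a/ and /i/, so it voices to [b]. /k/ is a voiceless stop between vowels /e/ and /u/, so it voices to [g]. /napigekumuob/ → nabigegumuob.
Rule 3 (final devoicing): /b/ is a voiced stop in word-final position, so it devoices to [p]. /nabigegumuob/ → nabigegumuop.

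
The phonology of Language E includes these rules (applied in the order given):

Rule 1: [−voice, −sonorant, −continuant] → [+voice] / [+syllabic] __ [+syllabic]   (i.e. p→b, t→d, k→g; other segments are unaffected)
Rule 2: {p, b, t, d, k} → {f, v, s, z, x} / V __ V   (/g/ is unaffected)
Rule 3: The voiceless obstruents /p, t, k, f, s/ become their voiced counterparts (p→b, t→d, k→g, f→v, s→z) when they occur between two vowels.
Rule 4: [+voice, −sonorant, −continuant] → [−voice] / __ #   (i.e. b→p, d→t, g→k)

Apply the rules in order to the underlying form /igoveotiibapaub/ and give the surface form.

Rule 1 (intervocalic voicing): /t/ is a voiceless stop between vowels /o/ and /i/, so it voices to [d]. /p/ is a voiceless stop between vowels /a/ and /a/, so it voices to [b]. /igoveotiibapaub/ → igoveodiibabaub.
Rule 2 (intervocalic spirantization): /d/ is a stop between vowels /o/ and /i/, so it spirantizes to the fricative [z]. /b/ is a stop between vowels /i/ and /a/, so it spirantizes to the fricative [v]. /b/ is a stop between vowels /a/ and /a/, so it spirantizes to the fricative [v]. /igoveodiibabaub/ → igoveoziivavaub.
Rule 3 (intervocalic voicing): no segment meets the environment; /igoveoziivavaub/ is unchanged.
Rule 4 (final devoicing): /b/ is a voiced stop in word-final position, so it devoices to [p]. /igoveoziivavaub/ → igoveoziivavaup.

igoveoziivavaup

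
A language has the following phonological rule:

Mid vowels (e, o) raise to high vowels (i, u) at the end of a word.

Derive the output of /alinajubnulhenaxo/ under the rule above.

Scanning /alinajubnulhenaxo/: /e/ at position 13 is not in the conditioning environment; /o/ is a mid vowel in word-final position, so it raises to [u].
Result: [alinajubnulhenaxu].

alinajubnulhenaxu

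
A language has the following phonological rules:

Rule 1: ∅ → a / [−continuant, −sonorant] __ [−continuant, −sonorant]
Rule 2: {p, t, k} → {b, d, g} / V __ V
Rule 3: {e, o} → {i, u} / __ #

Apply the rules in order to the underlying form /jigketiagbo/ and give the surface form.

Rule 1 (stop-cluster a-epenthesis): /g/ and /k/ form a stop–stop cluster, so [a] is inserted between them. /g/ and /b/ form a stop–stop cluster, so [a] is inserted between them. /jigketiagbo/ → jigaketiagabo.
Rule 2 (intervocalic voicing): /k/ is a voiceless stop between vowels /a/ and /e/, so it voices to [g]. /t/ is a voiceless stop between vowels /e/ and /i/, so it voices to [d]. /jigaketiagabo/ → jigagediagabo.
Rule 3 (final vowel raising): /o/ is a mid vowel in word-final position, so it raises to [u]. /jigagediagabo/ → jigagediagabu.

jigagediagabu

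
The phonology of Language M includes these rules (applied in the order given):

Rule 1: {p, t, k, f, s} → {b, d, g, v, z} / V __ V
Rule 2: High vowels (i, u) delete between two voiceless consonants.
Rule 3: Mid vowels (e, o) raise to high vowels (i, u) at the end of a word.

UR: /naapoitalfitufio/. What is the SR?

naaboidalfiduviu

Rule 1 (intervocalic voicing): /p/ is a voiceless obstruent between vowels /a/ and /o/, so it voices to [b]. /t/ is a voiceless obstruent between vowels /i/ and /a/, so it voices to [d]. /t/ is a voiceless obstruent between vowels /i/ and /u/, so it voices to [d]. /f/ is a voiceless obstruent between vowels /u/ and /i/, so it voices to [v]. /naapoitalfitufio/ → naaboidalfiduvio.
Rule 2 (high vowel syncope): no segment meets the environment; /naaboidalfiduvio/ is unchanged.
Rule 3 (final vowel raising): /o/ is a mid vowel in word-final position, so it raises to [u]. /naaboidalfiduvio/ → naaboidalfiduviu.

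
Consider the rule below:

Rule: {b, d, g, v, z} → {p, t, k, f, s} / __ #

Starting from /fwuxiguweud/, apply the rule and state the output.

/d/ is a voiced obstruent in word-final position, so it devoices to [t].
Surface form: [fwuxiguweut].

fwuxiguweut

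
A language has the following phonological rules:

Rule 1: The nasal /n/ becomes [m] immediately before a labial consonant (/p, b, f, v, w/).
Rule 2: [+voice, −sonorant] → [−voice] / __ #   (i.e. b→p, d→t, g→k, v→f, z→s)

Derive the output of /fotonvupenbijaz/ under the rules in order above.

Rule 1 (nasal place assimilation): /n/ precedes the labial consonant /v/, so it assimilates in place to [m]. /n/ precedes the labial consonant /b/, so it assimilates in place to [m]. /fotonvupenbijaz/ → fotomvupembijaz.
Rule 2 (final devoicing): /z/ is a voiced obstruent in word-final position, so it devoices to [s]. /fotomvupembijaz/ → fotomvupembijas.

fotomvupembijas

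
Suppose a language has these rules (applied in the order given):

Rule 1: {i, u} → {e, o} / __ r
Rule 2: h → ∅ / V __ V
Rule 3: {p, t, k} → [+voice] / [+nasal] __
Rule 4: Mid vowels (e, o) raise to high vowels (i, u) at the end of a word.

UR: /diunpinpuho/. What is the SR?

diunbinbuu

Rule 1 (pre-rhotic lowering): no segment meets the environment; /diunpinpuho/ is unchanged.
Rule 2 (intervocalic h-deletion): /h/ occurs between vowels /u/ and /o/, so it deletes. /diunpinpuho/ → diunpinpuo.
Rule 3 (post-nasal voicing): /p/ is a voiceless stop immediately after the nasal /n/, so it voices to [b]. /p/ is a voiceless stop immediately after the nasal /n/, so it voices to [b]. /diunpinpuo/ → diunbinbuo.
Rule 4 (final vowel raising): /o/ is a mid vowel in word-final position, so it raises to [u]. /diunbinbuo/ → diunbinbuu.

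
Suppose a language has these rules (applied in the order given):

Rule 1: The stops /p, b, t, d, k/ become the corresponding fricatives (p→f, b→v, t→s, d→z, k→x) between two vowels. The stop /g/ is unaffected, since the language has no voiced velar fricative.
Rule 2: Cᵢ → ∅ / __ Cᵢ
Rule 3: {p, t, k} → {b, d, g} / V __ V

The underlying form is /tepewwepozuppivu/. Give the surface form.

tefewefozubivu

Rule 1 (intervocalic spirantization): /p/ is a stop between vowels /e/ and /e/, so it spirantizes to the fricative [f]. /p/ is a stop between vowels /e/ and /o/, so it spirantizes to the fricative [f]. /tepewwepozuppivu/ → tefewwefozuppivu.
Rule 2 (degemination): /ww/ is a geminate; the first /w/ deletes. /pp/ is a geminate; the first /p/ deletes. /tefewwefozuppivu/ → tefewefozupivu.
Rule 3 (intervocalic voicing): /p/ is a voiceless stop between vowels /u/ and /i/, so it voices to [b]. /tefewefozupivu/ → tefewefozubivu.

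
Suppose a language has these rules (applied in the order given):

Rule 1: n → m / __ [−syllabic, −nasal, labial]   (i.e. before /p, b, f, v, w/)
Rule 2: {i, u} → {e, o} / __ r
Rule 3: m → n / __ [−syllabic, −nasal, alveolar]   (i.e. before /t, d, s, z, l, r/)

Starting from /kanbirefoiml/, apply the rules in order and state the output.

Rule 1 (nasal place assimilation): /n/ precedes the labial consonant /b/, so it assimilates in place to [m]. /kanbirefoiml/ → kambirefoiml.
Rule 2 (pre-rhotic lowering): /i/ is a high vowel immediately before /r/, so it lowers to [e]. /kambirefoiml/ → kamberefoiml.
Rule 3 (nasal place assimilation): /m/ precedes the alveolar consonant /l/, so it assimilates in place to [n]. /kamberefoiml/ → kamberefoinl.

kamberefoinl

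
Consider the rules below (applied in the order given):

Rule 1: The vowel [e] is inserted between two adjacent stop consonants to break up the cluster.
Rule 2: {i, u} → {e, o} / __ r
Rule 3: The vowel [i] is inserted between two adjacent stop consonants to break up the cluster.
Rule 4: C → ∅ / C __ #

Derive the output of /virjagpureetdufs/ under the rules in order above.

verjageporeeteduf

Rule 1 (stop-cluster e-epenthesis): /g/ and /p/ form a stop–stop cluster, so [e] is inserted between them. /t/ and /d/ form a stop–stop cluster, so [e] is inserted between them. /virjagpureetdufs/ → virjagepureetedufs.
Rule 2 (pre-rhotic lowering): /i/ is a high vowel immediately before /r/, so it lowers to [e]. /u/ is a high vowel immediately before /r/, so it lowers to [o]. /virjagepureetedufs/ → verjageporeetedufs.
Rule 3 (stop-cluster i-epenthesis): no segment meets the environment; /verjageporeetedufs/ is unchanged.
Rule 4 (final cluster simplification): /s/ is the second consonant of a word-final cluster /fs/, so it deletes. /verjageporeetedufs/ → verjageporeeteduf.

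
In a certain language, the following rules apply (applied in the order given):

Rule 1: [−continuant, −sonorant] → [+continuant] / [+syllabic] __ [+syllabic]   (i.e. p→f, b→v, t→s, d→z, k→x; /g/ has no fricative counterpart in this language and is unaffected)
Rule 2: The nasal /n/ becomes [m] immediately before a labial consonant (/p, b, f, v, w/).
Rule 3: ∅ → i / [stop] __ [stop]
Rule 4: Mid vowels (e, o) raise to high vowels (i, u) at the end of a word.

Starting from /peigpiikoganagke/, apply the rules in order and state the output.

peigipiixoganagiki

Rule 1 (intervocalic spirantization): /k/ is a stop between vowels /i/ and /o/, so it spirantizes to the fricative [x]. /peigpiikoganagke/ → peigpiixoganagke.
Rule 2 (nasal place assimilation): no segment meets the environment; /peigpiixoganagke/ is unchanged.
Rule 3 (stop-cluster i-epenthesis): /g/ and /p/ form a stop–stop cluster, so [i] is inserted between them. /g/ and /k/ form a stop–stop cluster, so [i] is inserted between them. /peigpiixoganagke/ → peigipiixoganagike.
Rule 4 (final vowel raising): /e/ is a mid vowel in word-final position, so it raises to [i]. /peigipiixoganagike/ → peigipiixoganagiki.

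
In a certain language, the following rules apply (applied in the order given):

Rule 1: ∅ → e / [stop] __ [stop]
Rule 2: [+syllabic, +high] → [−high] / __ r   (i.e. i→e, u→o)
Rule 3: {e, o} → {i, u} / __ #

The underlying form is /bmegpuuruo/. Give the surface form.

bmegepuoruu

Rule 1 (stop-cluster e-epenthesis): /g/ and /p/ form a stop–stop cluster, so [e] is inserted between them. /bmegpuuruo/ → bmegepuuruo.
Rule 2 (pre-rhotic lowering): /u/ is a high vowel immediately before /r/, so it lowers to [o]. /bmegepuuruo/ → bmegepuoruo.
Rule 3 (final vowel raising): /o/ is a mid vowel in word-final position, so it raises to [u]. /bmegepuoruo/ → bmegepuoruu.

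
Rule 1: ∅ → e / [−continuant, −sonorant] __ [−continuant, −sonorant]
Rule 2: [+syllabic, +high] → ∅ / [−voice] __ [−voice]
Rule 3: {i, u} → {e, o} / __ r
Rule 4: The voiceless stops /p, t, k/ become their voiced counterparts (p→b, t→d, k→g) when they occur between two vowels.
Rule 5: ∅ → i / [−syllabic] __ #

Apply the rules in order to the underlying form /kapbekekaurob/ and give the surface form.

Rule 1 (stop-cluster e-epenthesis): /p/ and /b/ form a stop–stop cluster, so [e] is inserted between them. /kapbekekaurob/ → kapebekekaurob.
Rule 2 (high vowel syncope): no segment meets the environment; /kapebekekaurob/ is unchanged.
Rule 3 (pre-rhotic lowering): /u/ is a high vowel immediately before /r/, so it lowers to [o]. /kapebekekaurob/ → kapebekekaorob.
Rule 4 (intervocalic voicing): /p/ is a voiceless stop between vowels /a/ and /e/, so it voices to [b]. /k/ is a voiceless stop between vowels /e/ and /e/, so it voices to [g]. /k/ is a voiceless stop between vowels /e/ and /a/, so it voices to [g]. /kapebekekaorob/ → kabebegegaorob.
Rule 5 (final i-epenthesis): the form ends in the consonant /b/, so [i] is inserted word-finally. /kabebegegaorob/ → kabebegegaorobi.

kabebegegaorobi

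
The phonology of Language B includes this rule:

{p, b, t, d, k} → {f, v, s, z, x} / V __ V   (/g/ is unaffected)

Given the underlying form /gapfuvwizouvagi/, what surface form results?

No segment of /gapfuvwizouvagi/ meets the structural description of the rule, so the form surfaces unchanged.

gapfuvwizouvagi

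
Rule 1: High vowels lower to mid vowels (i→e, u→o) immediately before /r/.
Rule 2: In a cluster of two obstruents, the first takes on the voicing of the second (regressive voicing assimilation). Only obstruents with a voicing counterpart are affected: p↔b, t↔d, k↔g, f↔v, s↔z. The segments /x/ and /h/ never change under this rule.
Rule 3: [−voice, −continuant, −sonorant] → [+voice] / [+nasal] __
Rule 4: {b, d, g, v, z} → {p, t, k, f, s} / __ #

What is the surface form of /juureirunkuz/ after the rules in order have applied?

Rule 1 (pre-rhotic lowering): /u/ is a high vowel immediately before /r/, so it lowers to [o]. /i/ is a high vowel immediately before /r/, so it lowers to [e]. /juureirunkuz/ → juoreerunkuz.
Rule 2 (regressive voicing assimilation): no segment meets the environment; /juoreerunkuz/ is unchanged.
Rule 3 (post-nasal voicing): /k/ is a voiceless stop immediately after the nasal /n/, so it voices to [g]. /juoreerunkuz/ → juoreerunguz.
Rule 4 (final devoicing): /z/ is a voiced obstruent in word-final position, so it devoices to [s]. /juoreerunguz/ → juoreerungus.

juoreerungus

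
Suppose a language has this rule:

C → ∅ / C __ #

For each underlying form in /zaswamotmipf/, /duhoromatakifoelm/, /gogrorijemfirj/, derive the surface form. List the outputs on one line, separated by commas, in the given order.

zaswamotmip, duhoromatakifoel, gogrorijemfir

/zaswamotmipf/: /f/ is the second consonant of a word-final cluster /pf/, so it deletes. → [zaswamotmip].
/duhoromatakifoelm/: /m/ is the second consonant of a word-final cluster /lm/, so it deletes. → [duhoromatakifoel].
/gogrorijemfirj/: /j/ is the second consonant of a word-final cluster /rj/, so it deletes. → [gogrorijemfir].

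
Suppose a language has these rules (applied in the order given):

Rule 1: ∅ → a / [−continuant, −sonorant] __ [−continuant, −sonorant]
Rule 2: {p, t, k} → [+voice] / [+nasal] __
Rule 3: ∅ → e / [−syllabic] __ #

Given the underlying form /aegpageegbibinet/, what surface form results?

aegapageegabibinete

Rule 1 (stop-cluster a-epenthesis): /g/ and /p/ form a stop–stop cluster, so [a] is inserted between them. /g/ and /b/ form a stop–stop cluster, so [a] is inserted between them. /aegpageegbibinet/ → aegapageegabibinet.
Rule 2 (post-nasal voicing): no segment meets the environment; /aegapageegabibinet/ is unchanged.
Rule 3 (final e-epenthesis): the form ends in the consonant /t/, so [e] is inserted word-finally. /aegapageegabibinet/ → aegapageegabibinete.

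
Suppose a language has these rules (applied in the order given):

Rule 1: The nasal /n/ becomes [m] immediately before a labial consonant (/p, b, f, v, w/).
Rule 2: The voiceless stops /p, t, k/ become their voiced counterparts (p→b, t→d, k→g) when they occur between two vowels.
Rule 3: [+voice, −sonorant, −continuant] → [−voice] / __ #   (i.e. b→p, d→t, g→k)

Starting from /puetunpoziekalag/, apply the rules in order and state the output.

puedumpoziegalak

Rule 1 (nasal place assimilation): /n/ precedes the labial consonant /p/, so it assimilates in place to [m]. /puetunpoziekalag/ → puetumpoziekalag.
Rule 2 (intervocalic voicing): /t/ is a voiceless stop between vowels /e/ and /u/, so it voices to [d]. /k/ is a voiceless stop between vowels /e/ and /a/, so it voices to [g]. /puetumpoziekalag/ → puedumpoziegalag.
Rule 3 (final devoicing): /g/ is a voiced stop in word-final position, so it devoices to [k]. /puedumpoziegalag/ → puedumpoziegalak.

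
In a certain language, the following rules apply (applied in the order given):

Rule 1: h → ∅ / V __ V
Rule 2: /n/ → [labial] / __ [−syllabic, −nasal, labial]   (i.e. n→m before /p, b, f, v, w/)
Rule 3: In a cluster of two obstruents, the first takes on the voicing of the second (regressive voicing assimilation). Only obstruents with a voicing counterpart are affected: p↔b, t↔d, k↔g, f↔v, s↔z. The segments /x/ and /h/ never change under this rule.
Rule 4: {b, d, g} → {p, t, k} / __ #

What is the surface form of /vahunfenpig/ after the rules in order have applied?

Rule 1 (intervocalic h-deletion): /h/ occurs between vowels /a/ and /u/, so it deletes. /vahunfenpig/ → vaunfenpig.
Rule 2 (nasal place assimilation): /n/ precedes the labial consonant /f/, so it assimilates in place to [m]. /n/ precedes the labial consonant /p/, so it assimilates in place to [m]. /vaunfenpig/ → vaumfempig.
Rule 3 (regressive voicing assimilation): no segment meets the environment; /vaumfempig/ is unchanged.
Rule 4 (final devoicing): /g/ is a voiced stop in word-final position, so it devoices to [k]. /vaumfempig/ → vaumfempik.

vaumfempik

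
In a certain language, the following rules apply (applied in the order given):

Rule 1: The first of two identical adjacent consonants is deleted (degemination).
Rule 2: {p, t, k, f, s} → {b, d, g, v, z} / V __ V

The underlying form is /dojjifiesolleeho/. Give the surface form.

dojiviezoleeho

Rule 1 (degemination): /jj/ is a geminate; the first /j/ deletes. /ll/ is a geminate; the first /l/ deletes. /dojjifiesolleeho/ → dojifiesoleeho.
Rule 2 (intervocalic voicing): /f/ is a voiceless obstruent between vowels /i/ and /i/, so it voices to [v]. /s/ is a voiceless obstruent between vowels /e/ and /o/, so it voices to [z]. /dojifiesoleeho/ → dojiviezoleeho.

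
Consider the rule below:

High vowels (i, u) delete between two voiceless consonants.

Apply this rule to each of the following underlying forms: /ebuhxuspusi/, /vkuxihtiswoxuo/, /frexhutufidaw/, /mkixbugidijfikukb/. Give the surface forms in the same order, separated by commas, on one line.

/ebuhxuspusi/: /u/ is a high vowel flanked by voiceless consonants /x/ and /s/, so it deletes. /u/ is a high vowel flanked by voiceless consonants /p/ and /s/, so it deletes. → [ebuhxspsi].
/vkuxihtiswoxuo/: /u/ is a high vowel flanked by voiceless consonants /k/ and /x/, so it deletes. /i/ is a high vowel flanked by voiceless consonants /x/ and /h/, so it deletes. /i/ is a high vowel flanked by voiceless consonants /t/ and /s/, so it deletes. → [vkxhtswoxuo].
/frexhutufidaw/: /u/ is a high vowel flanked by voiceless consonants /h/ and /t/, so it deletes. /u/ is a high vowel flanked by voiceless consonants /t/ and /f/, so it deletes. → [frexhtfidaw].
/mkixbugidijfikukb/: /i/ is a high vowel flanked by voiceless consonants /k/ and /x/, so it deletes. /i/ is a high vowel flanked by voiceless consonants /f/ and /k/, so it deletes. /u/ is a high vowel flanked by voiceless consonants /k/ and /k/, so it deletes. → [mkxbugidijfkkb].

ebuhxspsi, vkxhtswoxuo, frexhtfidaw, mkxbugidijfkkb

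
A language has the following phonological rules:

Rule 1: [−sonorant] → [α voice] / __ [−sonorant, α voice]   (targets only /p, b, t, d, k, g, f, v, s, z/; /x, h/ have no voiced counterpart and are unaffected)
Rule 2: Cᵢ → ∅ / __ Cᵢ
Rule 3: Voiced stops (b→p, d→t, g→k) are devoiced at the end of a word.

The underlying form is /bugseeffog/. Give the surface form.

bukseefok

Rule 1 (regressive voicing assimilation): /g/ precedes the voiceless obstruent /s/, so it devoices to [k] by assimilation. /bugseeffog/ → bukseeffog.
Rule 2 (degemination): /ff/ is a geminate; the first /f/ deletes. /bukseeffog/ → bukseefog.
Rule 3 (final devoicing): /g/ is a voiced stop in word-final position, so it devoices to [k]. /bukseefog/ → bukseefok.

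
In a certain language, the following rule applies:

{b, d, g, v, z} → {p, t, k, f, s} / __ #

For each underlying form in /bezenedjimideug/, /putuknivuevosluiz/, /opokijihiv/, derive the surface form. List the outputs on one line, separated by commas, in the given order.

/bezenedjimideug/: /g/ is a voiced obstruent in word-final position, so it devoices to [k]. → [bezenedjimideuk].
/putuknivuevosluiz/: /z/ is a voiced obstruent in word-final position, so it devoices to [s]. → [putuknivuevosluis].
/opokijihiv/: /v/ is a voiced obstruent in word-final position, so it devoices to [f]. → [opokijihif].

bezenedjimideuk, putuknivuevosluis, opokijihif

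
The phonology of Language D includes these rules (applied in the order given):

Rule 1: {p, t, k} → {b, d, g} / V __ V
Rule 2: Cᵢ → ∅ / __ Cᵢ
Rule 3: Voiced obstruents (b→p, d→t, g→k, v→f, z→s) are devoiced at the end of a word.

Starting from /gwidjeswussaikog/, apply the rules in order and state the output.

gwidjeswusaigok

Rule 1 (intervocalic voicing): /k/ is a voiceless stop between vowels /i/ and /o/, so it voices to [g]. /gwidjeswussaikog/ → gwidjeswussaigog.
Rule 2 (degemination): /ss/ is a geminate; the first /s/ deletes. /gwidjeswussaigog/ → gwidjeswusaigog.
Rule 3 (final devoicing): /g/ is a voiced obstruent in word-final position, so it devoices to [k]. /gwidjeswusaigog/ → gwidjeswusaigok.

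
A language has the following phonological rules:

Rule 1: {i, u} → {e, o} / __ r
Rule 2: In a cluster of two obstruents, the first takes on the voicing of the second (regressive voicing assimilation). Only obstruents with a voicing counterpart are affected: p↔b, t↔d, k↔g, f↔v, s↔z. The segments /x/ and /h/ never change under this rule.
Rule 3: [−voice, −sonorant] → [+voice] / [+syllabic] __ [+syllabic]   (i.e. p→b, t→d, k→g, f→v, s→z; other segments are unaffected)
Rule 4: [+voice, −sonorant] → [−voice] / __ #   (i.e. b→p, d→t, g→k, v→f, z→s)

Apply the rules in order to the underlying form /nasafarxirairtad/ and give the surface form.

Rule 1 (pre-rhotic lowering): /i/ is a high vowel immediately before /r/, so it lowers to [e]. /i/ is a high vowel immediately before /r/, so it lowers to [e]. /nasafarxirairtad/ → nasafarxeraertad.
Rule 2 (regressive voicing assimilation): no segment meets the environment; /nasafarxeraertad/ is unchanged.
Rule 3 (intervocalic voicing): /s/ is a voiceless obstruent between vowels /a/ and /a/, so it voices to [z]. /f/ is a voiceless obstruent between vowels /a/ and /a/, so it voices to [v]. /nasafarxeraertad/ → nazavarxeraertad.
Rule 4 (final devoicing): /d/ is a voiced obstruent in word-final position, so it devoices to [t]. /nazavarxeraertad/ → nazavarxeraertat.

nazavarxeraertat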